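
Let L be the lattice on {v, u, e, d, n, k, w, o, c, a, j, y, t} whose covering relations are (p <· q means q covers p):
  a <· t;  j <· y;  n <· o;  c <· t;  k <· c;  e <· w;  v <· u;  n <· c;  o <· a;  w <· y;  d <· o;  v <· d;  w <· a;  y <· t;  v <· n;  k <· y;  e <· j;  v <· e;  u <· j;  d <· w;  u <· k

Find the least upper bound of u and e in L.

j

Common upper bounds of {u, e}: j, t, y.
The least among these is j.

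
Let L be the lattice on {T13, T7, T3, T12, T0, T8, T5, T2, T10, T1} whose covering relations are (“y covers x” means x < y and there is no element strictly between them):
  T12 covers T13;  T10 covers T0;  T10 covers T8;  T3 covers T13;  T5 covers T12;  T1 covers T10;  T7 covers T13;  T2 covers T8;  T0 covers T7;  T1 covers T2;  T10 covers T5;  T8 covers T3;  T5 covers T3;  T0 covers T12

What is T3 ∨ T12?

T5

Common upper bounds of {T3, T12}: T1, T10, T5.
The least among these is T5.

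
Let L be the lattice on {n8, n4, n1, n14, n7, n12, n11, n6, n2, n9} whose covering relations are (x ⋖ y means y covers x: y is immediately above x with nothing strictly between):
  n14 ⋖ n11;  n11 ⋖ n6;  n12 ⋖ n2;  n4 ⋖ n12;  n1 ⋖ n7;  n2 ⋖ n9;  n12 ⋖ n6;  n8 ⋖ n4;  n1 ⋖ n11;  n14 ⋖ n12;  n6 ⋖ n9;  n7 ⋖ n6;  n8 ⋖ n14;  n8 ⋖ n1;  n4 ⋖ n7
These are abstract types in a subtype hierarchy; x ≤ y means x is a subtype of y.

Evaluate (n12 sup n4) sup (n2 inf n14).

n12 ∨ n4 = n12
n2 ∧ n14 = n14
n12 ∨ n14 = n12

n12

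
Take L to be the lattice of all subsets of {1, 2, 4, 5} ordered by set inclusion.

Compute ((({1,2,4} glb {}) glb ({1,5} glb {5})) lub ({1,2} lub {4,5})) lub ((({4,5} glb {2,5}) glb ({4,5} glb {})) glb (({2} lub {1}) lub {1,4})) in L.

{1,2,4} ∧ {} = {}
{1,5} ∧ {5} = {5}
{} ∧ {5} = {}
{1,2} ∨ {4,5} = {1,2,4,5}
{} ∨ {1,2,4,5} = {1,2,4,5}
{4,5} ∧ {2,5} = {5}
{4,5} ∧ {} = {}
{5} ∧ {} = {}
{2} ∨ {1} = {1,2}
{1,2} ∨ {1,4} = {1,2,4}
{} ∧ {1,2,4} = {}
{1,2,4,5} ∨ {} = {1,2,4,5}

{1,2,4,5}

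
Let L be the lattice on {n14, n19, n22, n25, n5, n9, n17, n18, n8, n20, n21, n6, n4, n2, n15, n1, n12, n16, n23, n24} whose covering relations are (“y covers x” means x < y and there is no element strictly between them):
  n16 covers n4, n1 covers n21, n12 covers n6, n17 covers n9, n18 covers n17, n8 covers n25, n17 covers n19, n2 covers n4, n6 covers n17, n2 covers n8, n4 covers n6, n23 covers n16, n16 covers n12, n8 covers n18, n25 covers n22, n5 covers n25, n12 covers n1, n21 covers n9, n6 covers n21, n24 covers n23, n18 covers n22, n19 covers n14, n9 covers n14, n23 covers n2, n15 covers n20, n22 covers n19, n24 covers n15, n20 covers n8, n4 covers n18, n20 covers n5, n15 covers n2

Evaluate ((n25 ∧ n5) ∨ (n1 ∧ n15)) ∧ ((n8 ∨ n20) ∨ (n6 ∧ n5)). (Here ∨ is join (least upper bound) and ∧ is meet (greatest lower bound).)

n25 ∧ n5 = n25
n1 ∧ n15 = n21
n25 ∨ n21 = n2
n8 ∨ n20 = n20
n6 ∧ n5 = n19
n20 ∨ n19 = n20
n2 ∧ n20 = n8

n8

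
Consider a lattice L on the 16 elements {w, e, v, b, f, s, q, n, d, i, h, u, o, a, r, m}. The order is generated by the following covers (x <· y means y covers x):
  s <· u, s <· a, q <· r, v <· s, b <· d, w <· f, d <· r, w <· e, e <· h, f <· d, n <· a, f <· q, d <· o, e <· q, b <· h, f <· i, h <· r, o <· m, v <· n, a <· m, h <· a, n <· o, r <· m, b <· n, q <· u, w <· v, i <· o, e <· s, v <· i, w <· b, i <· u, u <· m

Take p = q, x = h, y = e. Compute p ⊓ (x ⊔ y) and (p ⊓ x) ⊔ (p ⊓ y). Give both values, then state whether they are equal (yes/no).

x ⊔ y = h, so p ⊓ (x ⊔ y) = q ⊓ h = e.
p ⊓ x = e and p ⊓ y = e, so (p ⊓ x) ⊔ (p ⊓ y) = e ⊔ e = e.
Equal: yes.

e; e; yes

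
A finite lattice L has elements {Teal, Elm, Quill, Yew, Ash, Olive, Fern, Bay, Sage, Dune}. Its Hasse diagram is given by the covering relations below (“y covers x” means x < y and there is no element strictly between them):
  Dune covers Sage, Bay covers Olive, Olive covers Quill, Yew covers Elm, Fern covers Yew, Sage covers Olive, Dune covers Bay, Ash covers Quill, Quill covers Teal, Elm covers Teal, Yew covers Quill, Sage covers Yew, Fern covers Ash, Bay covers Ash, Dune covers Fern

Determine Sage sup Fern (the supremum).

Dune

Common upper bounds of {Sage, Fern}: Dune.
The least among these is Dune.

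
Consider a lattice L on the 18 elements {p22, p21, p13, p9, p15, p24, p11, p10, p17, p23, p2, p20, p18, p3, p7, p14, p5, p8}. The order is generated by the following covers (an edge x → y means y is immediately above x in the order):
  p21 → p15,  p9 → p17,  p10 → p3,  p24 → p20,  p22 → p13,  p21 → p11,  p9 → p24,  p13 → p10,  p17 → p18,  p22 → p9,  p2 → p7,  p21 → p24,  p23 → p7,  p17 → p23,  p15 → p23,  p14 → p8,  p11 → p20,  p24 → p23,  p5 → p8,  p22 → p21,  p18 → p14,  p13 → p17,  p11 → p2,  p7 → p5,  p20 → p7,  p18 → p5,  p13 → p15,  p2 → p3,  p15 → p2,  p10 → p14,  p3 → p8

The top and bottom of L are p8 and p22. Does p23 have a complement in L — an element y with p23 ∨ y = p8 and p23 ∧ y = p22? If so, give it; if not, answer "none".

For every candidate y, either p23 ∨ y ≠ p8 or p23 ∧ y ≠ p22; no complement exists.

none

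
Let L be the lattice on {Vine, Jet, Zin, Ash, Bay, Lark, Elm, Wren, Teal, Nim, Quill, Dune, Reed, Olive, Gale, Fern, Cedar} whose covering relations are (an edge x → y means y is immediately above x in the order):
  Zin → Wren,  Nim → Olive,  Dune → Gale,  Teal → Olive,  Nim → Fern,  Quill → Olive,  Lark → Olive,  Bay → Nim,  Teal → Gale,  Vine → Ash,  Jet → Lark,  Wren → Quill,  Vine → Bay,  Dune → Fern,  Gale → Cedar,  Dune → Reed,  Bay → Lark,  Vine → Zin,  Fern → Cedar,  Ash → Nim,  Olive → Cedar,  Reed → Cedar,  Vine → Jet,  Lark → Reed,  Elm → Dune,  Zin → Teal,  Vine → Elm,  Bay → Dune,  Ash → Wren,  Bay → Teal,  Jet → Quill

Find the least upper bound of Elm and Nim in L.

Common upper bounds of {Elm, Nim}: Cedar, Fern.
The least among these is Fern.

Fern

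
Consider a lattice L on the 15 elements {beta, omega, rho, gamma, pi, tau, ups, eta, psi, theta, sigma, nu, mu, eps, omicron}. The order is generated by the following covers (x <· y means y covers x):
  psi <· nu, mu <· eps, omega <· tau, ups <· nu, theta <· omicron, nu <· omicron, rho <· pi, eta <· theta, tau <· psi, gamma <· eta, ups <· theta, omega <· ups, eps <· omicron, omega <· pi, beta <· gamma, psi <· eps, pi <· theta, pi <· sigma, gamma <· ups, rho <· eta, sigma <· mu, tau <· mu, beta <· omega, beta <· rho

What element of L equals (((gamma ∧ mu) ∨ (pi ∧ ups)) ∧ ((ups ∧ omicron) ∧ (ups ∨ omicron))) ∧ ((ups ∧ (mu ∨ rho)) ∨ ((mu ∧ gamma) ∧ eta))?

omega

gamma ∧ mu = beta
pi ∧ ups = omega
beta ∨ omega = omega
ups ∧ omicron = ups
ups ∨ omicron = omicron
ups ∧ omicron = ups
omega ∧ ups = omega
mu ∨ rho = mu
ups ∧ mu = omega
mu ∧ gamma = beta
beta ∧ eta = beta
omega ∨ beta = omega
omega ∧ omega = omega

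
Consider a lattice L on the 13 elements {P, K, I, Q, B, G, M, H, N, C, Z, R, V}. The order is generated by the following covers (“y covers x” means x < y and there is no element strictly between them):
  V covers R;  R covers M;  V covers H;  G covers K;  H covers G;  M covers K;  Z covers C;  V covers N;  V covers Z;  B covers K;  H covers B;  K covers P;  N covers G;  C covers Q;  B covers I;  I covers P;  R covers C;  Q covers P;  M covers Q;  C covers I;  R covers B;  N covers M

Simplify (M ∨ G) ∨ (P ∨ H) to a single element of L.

M ∨ G = N
P ∨ H = H
N ∨ H = V

V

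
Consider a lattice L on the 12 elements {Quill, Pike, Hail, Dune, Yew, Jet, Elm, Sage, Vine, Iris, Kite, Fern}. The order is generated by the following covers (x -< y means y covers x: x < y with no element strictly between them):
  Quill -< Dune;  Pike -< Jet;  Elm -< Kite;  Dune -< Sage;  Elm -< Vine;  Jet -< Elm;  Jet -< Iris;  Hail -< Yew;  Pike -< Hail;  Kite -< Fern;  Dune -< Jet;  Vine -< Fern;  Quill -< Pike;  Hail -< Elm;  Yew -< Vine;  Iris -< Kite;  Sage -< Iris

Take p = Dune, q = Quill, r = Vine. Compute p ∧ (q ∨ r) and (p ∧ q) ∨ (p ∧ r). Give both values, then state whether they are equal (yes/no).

Dune; Dune; yes

q ∨ r = Vine, so p ∧ (q ∨ r) = Dune ∧ Vine = Dune.
p ∧ q = Quill and p ∧ r = Dune, so (p ∧ q) ∨ (p ∧ r) = Quill ∨ Dune = Dune.
Equal: yes.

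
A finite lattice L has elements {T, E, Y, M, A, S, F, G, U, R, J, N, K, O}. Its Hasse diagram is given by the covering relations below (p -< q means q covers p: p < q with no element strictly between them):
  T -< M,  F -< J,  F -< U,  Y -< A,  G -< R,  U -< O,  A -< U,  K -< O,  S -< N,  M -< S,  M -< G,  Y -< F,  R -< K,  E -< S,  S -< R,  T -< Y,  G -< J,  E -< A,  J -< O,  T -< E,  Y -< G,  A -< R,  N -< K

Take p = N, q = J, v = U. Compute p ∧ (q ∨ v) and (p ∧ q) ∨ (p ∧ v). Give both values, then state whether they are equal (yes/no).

q ∨ v = O, so p ∧ (q ∨ v) = N ∧ O = N.
p ∧ q = M and p ∧ v = E, so (p ∧ q) ∨ (p ∧ v) = M ∨ E = S.
Equal: no.

N; S; no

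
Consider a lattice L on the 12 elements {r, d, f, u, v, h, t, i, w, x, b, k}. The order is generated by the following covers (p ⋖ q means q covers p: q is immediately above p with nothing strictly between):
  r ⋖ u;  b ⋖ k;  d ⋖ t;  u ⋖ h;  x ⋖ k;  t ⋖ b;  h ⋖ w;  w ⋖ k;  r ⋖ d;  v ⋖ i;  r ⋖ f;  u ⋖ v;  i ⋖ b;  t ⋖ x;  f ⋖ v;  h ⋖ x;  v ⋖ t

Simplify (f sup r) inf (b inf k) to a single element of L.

f ∨ r = f
b ∧ k = b
f ∧ b = f

f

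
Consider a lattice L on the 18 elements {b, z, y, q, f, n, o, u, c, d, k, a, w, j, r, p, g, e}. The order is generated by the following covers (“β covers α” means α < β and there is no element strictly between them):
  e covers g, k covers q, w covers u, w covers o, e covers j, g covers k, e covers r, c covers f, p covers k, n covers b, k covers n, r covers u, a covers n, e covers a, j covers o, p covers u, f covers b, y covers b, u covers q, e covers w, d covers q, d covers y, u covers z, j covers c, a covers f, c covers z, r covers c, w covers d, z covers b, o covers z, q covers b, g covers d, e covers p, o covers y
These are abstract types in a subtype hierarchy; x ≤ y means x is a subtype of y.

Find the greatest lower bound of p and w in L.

u

Common lower bounds of {p, w}: b, q, u, z.
The greatest among these is u.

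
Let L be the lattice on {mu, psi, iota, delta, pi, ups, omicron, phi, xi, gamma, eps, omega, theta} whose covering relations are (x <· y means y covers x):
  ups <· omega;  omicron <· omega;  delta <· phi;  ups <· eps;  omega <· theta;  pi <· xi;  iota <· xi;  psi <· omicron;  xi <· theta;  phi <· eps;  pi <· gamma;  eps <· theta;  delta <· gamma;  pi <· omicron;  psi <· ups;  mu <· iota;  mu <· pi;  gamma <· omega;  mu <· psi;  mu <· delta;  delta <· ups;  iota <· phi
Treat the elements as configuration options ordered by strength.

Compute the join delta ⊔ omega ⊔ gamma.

omega

Common upper bounds of {delta, omega, gamma}: omega, theta.
The least among these is omega.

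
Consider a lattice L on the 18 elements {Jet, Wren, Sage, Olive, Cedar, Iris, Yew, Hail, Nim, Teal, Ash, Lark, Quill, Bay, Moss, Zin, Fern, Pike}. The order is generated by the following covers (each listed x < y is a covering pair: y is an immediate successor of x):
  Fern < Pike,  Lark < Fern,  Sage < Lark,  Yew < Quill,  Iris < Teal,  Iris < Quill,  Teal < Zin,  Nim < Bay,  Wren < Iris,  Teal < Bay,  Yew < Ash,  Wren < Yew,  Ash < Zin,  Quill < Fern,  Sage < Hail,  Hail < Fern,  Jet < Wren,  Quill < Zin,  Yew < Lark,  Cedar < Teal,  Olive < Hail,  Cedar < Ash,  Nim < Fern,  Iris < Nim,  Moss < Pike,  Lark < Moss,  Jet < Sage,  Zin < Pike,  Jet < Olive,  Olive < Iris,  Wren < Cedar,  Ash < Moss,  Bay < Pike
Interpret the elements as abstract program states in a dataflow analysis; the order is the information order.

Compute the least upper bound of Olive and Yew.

Common upper bounds of {Olive, Yew}: Fern, Pike, Quill, Zin.
The least among these is Quill.

Quill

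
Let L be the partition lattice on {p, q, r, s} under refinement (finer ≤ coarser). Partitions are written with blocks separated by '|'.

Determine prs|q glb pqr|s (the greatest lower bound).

The meet (common refinement) of prs|q and pqr|s intersects blocks pairwise, giving pr|q|s.

pr|q|s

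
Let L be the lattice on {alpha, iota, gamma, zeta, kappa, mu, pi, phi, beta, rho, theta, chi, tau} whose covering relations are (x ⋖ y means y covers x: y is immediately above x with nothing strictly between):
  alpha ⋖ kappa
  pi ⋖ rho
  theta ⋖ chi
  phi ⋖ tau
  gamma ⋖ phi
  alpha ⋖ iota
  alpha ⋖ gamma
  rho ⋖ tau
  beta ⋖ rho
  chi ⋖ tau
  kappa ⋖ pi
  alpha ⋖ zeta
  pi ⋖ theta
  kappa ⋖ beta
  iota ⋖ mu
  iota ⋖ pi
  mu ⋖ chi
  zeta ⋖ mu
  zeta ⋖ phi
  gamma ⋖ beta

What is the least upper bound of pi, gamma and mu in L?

Common upper bounds of {pi, gamma, mu}: tau.
The least among these is tau.

tau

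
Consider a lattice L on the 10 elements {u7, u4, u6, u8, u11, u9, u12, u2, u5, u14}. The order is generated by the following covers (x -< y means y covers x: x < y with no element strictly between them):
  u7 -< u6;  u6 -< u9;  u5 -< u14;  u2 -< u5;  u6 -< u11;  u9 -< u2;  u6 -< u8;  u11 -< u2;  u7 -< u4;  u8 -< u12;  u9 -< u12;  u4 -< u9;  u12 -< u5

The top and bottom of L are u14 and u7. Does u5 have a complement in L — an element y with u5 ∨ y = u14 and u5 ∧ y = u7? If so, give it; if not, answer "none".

For every candidate y, either u5 ∨ y ≠ u14 or u5 ∧ y ≠ u7; no complement exists.

none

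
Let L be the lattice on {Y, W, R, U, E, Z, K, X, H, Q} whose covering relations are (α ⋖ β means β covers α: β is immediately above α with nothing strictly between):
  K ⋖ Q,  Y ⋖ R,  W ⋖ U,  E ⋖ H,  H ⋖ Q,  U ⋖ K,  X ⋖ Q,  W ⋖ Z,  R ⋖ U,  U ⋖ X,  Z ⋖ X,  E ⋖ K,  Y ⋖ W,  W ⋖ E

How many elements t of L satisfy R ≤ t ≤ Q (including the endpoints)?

The interval [R, Q] = {K, Q, R, U, X}, which has 5 elements.

5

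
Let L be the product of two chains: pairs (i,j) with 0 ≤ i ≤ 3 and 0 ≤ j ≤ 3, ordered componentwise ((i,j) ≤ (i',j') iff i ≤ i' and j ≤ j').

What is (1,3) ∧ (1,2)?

(1,2)

In a product of chains, the meet is componentwise min, giving (1,2).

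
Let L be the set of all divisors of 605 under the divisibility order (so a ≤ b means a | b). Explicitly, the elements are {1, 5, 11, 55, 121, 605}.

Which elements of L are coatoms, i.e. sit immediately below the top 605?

121, 55

The coatoms are exactly the elements covered by 605: 121, 55.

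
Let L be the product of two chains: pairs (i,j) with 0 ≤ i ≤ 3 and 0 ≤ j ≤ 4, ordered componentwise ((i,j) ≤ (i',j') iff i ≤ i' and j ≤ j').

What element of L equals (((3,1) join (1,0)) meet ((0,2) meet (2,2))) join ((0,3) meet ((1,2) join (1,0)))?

(3,1) ∨ (1,0) = (3,1)
(0,2) ∧ (2,2) = (0,2)
(3,1) ∧ (0,2) = (0,1)
(1,2) ∨ (1,0) = (1,2)
(0,3) ∧ (1,2) = (0,2)
(0,1) ∨ (0,2) = (0,2)

(0,2)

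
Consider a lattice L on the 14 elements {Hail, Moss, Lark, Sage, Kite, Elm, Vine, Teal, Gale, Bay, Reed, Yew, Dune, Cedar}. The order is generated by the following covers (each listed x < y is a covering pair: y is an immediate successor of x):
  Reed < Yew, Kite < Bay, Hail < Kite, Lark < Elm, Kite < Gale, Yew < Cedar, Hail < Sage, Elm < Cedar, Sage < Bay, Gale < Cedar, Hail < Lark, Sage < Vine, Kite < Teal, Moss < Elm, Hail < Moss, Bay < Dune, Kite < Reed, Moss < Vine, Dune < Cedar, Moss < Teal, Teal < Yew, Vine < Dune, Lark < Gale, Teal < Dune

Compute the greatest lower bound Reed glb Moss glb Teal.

Hail

Common lower bounds of {Reed, Moss, Teal}: Hail.
The greatest among these is Hail.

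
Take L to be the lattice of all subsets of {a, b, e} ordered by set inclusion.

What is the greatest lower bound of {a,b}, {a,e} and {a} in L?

Common lower bounds of {{a,b}, {a,e}, {a}}: {a}, ∅.
The greatest among these is {a}.

{a}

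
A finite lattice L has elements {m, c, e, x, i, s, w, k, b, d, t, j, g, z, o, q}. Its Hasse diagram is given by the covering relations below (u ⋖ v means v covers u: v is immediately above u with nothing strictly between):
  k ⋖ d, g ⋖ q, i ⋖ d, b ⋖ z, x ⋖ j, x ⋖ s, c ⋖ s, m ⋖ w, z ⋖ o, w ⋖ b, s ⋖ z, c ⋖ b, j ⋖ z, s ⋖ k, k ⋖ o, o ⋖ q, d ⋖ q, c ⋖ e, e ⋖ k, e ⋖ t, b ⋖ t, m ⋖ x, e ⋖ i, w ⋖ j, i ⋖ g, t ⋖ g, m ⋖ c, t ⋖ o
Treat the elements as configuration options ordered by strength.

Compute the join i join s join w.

Common upper bounds of {i, s, w}: q.
The least among these is q.

q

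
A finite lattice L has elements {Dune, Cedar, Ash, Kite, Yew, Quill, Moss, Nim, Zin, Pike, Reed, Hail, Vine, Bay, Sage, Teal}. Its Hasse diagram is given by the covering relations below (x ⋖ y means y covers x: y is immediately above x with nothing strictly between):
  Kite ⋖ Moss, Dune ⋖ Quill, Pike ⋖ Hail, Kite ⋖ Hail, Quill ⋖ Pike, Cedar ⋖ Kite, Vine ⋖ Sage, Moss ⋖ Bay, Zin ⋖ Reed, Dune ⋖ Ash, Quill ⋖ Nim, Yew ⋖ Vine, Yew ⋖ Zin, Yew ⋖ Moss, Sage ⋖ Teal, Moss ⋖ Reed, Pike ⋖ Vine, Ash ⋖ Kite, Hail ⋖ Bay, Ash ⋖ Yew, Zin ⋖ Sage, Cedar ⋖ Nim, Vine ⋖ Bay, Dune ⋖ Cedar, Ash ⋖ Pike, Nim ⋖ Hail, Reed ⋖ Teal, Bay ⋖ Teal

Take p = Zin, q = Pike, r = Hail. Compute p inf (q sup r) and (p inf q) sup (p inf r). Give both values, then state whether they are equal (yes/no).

q sup r = Hail, so p inf (q sup r) = Zin inf Hail = Ash.
p inf q = Ash and p inf r = Ash, so (p inf q) sup (p inf r) = Ash sup Ash = Ash.
Equal: yes.

Ash; Ash; yes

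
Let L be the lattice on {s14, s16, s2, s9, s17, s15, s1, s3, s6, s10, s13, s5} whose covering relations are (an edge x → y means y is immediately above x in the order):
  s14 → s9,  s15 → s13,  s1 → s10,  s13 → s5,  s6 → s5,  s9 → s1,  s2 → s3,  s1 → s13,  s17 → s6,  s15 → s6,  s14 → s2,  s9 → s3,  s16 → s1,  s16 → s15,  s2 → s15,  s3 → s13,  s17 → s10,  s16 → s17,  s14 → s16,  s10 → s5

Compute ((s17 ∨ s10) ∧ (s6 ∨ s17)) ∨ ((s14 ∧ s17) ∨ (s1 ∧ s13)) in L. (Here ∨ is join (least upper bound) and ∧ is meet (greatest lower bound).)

s17 ∨ s10 = s10
s6 ∨ s17 = s6
s10 ∧ s6 = s17
s14 ∧ s17 = s14
s1 ∧ s13 = s1
s14 ∨ s1 = s1
s17 ∨ s1 = s10

s10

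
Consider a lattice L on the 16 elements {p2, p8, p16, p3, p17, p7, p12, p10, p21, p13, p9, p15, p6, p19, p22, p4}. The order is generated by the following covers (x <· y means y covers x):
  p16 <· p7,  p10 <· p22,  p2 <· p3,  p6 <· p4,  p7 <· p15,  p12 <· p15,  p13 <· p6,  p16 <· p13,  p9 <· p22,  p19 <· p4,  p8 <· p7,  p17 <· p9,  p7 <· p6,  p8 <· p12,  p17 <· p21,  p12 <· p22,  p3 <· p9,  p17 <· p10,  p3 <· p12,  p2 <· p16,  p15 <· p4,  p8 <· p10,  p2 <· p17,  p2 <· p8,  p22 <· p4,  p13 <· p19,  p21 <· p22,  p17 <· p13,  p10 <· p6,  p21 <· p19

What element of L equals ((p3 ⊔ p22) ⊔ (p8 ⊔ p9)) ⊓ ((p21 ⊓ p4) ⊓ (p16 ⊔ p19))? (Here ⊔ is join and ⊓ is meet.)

p3 ∨ p22 = p22
p8 ∨ p9 = p22
p22 ∨ p22 = p22
p21 ∧ p4 = p21
p16 ∨ p19 = p19
p21 ∧ p19 = p21
p22 ∧ p21 = p21

p21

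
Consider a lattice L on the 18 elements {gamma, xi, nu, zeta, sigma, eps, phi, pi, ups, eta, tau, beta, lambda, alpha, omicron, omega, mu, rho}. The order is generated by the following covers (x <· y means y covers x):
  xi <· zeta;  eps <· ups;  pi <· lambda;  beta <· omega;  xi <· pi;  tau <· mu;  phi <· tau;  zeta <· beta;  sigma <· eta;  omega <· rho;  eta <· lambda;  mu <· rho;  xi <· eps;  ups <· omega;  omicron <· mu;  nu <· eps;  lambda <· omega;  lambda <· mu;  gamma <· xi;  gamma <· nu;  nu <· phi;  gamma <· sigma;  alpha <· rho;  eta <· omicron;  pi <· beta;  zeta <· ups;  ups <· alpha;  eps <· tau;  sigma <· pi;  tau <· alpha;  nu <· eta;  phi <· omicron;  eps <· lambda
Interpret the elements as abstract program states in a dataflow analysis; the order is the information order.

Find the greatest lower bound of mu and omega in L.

lambda

Common lower bounds of {mu, omega}: eps, eta, gamma, lambda, nu, pi, sigma, xi.
The greatest among these is lambda.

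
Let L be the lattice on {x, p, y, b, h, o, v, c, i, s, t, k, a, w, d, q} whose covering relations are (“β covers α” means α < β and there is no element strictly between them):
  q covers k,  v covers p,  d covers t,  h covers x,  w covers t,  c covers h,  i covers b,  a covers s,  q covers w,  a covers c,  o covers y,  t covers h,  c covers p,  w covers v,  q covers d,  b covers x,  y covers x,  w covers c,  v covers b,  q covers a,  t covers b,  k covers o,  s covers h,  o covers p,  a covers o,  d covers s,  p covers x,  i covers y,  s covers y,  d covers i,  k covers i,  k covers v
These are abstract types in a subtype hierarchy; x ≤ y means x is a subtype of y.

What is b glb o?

Common lower bounds of {b, o}: x.
The greatest among these is x.

x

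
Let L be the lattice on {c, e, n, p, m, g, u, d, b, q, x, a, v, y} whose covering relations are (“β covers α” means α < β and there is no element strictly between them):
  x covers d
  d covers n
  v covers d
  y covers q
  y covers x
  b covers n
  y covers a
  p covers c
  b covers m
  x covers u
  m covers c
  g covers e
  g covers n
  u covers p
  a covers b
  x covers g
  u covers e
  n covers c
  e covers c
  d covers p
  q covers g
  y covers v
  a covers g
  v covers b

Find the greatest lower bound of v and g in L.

n

Common lower bounds of {v, g}: c, n.
The greatest among these is n.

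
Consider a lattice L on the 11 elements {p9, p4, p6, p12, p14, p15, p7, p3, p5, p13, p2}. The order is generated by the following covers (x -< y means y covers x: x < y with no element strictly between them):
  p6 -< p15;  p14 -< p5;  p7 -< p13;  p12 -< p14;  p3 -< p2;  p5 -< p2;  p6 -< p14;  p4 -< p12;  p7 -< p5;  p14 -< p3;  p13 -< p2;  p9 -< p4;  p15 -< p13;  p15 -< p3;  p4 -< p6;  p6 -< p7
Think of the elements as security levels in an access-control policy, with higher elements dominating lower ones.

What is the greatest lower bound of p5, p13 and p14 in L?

Common lower bounds of {p5, p13, p14}: p4, p6, p9.
The greatest among these is p6.

p6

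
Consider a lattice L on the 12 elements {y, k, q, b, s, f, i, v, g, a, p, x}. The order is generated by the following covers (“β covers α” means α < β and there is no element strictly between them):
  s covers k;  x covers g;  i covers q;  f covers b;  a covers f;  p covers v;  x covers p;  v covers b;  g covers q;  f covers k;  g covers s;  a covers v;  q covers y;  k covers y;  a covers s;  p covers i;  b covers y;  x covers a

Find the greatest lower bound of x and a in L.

a

Common lower bounds of {x, a}: a, b, f, k, s, v, y.
The greatest among these is a.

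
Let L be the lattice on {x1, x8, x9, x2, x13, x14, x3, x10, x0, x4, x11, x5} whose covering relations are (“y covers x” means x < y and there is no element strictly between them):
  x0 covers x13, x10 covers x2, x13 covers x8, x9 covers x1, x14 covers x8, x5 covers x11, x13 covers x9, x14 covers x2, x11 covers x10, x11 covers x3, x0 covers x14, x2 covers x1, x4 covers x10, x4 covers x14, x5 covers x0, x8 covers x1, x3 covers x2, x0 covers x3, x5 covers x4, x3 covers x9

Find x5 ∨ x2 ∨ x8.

x5

Common upper bounds of {x5, x2, x8}: x5.
The least among these is x5.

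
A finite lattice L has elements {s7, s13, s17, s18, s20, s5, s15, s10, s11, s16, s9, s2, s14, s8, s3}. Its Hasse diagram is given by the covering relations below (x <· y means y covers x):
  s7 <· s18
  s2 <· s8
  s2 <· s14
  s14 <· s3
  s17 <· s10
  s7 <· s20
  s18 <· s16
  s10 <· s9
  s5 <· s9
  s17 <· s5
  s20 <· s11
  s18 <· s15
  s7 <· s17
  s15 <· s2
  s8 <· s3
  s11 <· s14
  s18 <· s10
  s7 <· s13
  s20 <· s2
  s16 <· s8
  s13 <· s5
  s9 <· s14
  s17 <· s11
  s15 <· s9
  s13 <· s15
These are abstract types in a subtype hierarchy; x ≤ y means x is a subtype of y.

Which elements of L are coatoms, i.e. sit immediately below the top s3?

The coatoms are exactly the elements covered by s3: s14, s8.

s14, s8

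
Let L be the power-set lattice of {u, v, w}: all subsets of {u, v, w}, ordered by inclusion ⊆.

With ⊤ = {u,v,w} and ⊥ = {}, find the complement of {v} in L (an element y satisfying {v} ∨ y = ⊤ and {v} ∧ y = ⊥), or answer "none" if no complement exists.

{u,w}

Need y with {v} ∨ y = {u,v,w} and {v} ∧ y = {}.
Checking each element gives: {u,w}.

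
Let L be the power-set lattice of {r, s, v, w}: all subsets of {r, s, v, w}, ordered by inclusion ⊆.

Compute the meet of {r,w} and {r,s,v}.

{r}

Under ⊆, meet is intersection: {r,w} ∩ {r,s,v} = {r}.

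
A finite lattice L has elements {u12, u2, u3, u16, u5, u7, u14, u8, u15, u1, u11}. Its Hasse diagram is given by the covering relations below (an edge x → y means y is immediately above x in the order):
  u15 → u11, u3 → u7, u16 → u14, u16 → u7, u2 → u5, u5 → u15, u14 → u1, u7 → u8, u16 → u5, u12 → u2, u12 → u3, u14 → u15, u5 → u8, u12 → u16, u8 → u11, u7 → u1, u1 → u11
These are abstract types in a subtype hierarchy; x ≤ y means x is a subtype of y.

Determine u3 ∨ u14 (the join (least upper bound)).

u1

Common upper bounds of {u3, u14}: u1, u11.
The least among these is u1.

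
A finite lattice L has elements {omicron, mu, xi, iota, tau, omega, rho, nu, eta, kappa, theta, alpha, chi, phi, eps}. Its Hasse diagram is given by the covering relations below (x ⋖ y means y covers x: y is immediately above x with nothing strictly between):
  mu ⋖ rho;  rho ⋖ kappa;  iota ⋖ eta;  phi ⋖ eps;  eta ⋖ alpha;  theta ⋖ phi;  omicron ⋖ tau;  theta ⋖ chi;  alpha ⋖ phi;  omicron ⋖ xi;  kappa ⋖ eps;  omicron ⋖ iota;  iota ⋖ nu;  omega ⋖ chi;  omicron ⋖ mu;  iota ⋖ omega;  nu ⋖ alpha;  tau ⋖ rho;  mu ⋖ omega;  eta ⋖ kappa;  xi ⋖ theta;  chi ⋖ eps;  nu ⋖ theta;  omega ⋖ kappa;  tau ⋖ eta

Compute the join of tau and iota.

Common upper bounds of {tau, iota}: alpha, eps, eta, kappa, phi.
The least among these is eta.

eta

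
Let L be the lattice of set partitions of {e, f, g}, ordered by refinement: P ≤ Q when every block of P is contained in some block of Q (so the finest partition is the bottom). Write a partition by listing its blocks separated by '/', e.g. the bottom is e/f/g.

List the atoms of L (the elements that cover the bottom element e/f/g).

The atoms are exactly the elements that cover e/f/g: e/fg, ef/g, eg/f.

e/fg, ef/g, eg/f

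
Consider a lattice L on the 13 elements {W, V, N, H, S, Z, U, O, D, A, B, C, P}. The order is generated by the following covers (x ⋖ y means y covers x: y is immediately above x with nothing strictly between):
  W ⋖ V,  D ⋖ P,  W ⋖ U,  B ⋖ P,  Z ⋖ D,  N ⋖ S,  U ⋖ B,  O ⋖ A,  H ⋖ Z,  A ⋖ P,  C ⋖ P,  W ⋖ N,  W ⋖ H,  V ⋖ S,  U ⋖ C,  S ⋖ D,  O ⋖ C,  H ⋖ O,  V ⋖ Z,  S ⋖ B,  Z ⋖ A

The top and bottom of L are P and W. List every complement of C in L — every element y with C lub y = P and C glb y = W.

Need y with C ∨ y = P and C ∧ y = W.
Checking each element gives: N, S, V.

N, S, V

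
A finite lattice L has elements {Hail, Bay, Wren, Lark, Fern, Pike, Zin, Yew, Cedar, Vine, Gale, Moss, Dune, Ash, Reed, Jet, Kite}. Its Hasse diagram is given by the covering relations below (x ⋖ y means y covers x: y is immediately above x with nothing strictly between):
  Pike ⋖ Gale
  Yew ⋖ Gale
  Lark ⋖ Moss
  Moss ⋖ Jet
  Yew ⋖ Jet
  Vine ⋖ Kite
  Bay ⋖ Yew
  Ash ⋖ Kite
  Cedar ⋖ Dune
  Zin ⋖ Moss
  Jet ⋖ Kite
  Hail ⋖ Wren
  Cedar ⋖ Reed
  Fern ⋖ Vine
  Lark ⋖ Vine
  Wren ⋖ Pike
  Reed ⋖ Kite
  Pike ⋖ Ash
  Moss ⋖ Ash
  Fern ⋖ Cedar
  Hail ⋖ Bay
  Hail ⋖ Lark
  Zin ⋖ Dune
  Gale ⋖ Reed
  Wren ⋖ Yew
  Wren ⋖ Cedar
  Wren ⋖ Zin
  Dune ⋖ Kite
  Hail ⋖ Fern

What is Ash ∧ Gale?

Pike

Common lower bounds of {Ash, Gale}: Hail, Pike, Wren.
The greatest among these is Pike.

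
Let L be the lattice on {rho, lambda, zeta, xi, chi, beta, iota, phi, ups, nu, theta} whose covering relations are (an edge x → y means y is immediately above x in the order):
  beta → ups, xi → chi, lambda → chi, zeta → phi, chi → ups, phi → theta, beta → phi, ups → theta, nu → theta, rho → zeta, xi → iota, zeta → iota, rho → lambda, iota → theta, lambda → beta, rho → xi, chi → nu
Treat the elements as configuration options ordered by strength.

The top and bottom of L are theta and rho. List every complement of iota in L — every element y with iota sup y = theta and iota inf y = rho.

Need y with iota ∨ y = theta and iota ∧ y = rho.
Checking each element gives: beta, lambda.

beta, lambda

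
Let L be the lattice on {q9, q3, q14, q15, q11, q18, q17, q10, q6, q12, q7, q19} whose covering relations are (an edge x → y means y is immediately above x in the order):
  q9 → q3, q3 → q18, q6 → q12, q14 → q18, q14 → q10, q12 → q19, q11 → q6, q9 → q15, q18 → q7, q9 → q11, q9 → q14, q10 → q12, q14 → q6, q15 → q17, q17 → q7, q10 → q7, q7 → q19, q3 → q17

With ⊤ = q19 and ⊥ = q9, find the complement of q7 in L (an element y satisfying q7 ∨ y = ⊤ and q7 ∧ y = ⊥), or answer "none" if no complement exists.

q11

Need y with q7 ∨ y = q19 and q7 ∧ y = q9.
Checking each element gives: q11.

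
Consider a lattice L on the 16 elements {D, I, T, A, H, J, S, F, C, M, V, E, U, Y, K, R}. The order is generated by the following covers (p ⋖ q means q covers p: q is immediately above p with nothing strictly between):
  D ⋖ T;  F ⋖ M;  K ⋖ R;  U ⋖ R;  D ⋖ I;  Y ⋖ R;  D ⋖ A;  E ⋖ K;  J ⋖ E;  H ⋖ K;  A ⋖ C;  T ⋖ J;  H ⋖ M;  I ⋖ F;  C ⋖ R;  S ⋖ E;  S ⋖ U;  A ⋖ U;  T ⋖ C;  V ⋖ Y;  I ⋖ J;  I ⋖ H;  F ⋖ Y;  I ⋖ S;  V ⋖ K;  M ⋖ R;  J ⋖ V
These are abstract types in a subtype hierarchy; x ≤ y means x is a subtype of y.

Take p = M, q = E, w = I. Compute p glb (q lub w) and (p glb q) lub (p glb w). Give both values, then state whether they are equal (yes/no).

q lub w = E, so p glb (q lub w) = M glb E = I.
p glb q = I and p glb w = I, so (p glb q) lub (p glb w) = I lub I = I.
Equal: yes.

I; I; yes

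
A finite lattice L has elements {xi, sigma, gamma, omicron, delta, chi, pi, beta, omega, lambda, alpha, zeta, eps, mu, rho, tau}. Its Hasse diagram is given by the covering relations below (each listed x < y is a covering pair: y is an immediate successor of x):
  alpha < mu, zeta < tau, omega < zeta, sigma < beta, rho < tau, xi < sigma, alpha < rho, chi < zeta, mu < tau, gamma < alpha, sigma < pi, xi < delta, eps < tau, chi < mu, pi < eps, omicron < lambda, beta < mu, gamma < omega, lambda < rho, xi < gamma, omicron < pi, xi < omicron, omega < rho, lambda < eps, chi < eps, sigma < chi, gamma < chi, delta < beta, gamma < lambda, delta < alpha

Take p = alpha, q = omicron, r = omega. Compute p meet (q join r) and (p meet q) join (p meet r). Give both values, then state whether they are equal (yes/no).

alpha; gamma; no

q join r = rho, so p meet (q join r) = alpha meet rho = alpha.
p meet q = xi and p meet r = gamma, so (p meet q) join (p meet r) = xi join gamma = gamma.
Equal: no.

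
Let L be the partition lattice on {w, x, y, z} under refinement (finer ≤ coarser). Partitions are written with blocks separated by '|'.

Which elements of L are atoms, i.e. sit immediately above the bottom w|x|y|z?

The atoms are exactly the elements that cover w|x|y|z: wx|y|z, wy|x|z, wz|x|y, w|xy|z, w|xz|y, w|x|yz.

wx|y|z, wy|x|z, wz|x|y, w|xy|z, w|xz|y, w|x|yz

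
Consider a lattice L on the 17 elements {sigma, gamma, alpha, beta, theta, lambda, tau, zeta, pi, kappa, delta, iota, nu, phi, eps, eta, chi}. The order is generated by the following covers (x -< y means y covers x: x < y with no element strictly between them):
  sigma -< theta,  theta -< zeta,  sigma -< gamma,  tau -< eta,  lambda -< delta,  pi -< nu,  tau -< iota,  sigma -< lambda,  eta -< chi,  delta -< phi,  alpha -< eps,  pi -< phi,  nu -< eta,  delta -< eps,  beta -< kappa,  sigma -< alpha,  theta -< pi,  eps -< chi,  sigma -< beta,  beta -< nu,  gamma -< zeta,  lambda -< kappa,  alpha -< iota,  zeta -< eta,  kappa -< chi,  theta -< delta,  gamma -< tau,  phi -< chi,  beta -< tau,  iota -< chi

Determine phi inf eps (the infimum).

Common lower bounds of {phi, eps}: delta, lambda, sigma, theta.
The greatest among these is delta.

delta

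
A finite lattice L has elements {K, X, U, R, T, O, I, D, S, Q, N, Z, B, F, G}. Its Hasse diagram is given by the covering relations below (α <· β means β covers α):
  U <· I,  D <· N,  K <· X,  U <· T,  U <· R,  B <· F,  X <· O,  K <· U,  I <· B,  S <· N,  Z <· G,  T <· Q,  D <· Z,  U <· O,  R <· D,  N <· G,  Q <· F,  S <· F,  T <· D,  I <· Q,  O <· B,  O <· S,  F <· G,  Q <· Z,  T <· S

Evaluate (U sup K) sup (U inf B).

U

U ∨ K = U
U ∧ B = U
U ∨ U = U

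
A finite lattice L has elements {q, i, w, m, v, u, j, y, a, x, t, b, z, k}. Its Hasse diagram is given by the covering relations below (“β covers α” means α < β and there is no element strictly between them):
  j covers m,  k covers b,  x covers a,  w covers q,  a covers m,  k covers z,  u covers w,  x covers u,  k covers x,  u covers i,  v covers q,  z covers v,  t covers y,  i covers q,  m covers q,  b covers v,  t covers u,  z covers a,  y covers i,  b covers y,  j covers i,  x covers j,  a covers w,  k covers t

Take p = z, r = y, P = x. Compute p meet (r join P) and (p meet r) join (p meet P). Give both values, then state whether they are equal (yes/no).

z; a; no

r join P = k, so p meet (r join P) = z meet k = z.
p meet r = q and p meet P = a, so (p meet r) join (p meet P) = q join a = a.
Equal: no.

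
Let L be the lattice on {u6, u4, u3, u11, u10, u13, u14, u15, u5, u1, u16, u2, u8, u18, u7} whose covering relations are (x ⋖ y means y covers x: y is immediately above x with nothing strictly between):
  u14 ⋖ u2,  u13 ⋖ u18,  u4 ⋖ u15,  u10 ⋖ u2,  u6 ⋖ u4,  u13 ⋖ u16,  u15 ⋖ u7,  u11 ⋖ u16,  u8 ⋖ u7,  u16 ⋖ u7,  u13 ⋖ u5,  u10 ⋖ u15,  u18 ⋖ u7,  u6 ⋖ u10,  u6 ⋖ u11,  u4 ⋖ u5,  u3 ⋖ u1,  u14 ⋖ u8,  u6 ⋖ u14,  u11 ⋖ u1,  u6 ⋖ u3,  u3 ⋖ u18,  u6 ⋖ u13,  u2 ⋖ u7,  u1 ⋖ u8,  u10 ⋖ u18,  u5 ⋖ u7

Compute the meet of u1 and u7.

Common lower bounds of {u1, u7}: u1, u11, u3, u6.
The greatest among these is u1.

u1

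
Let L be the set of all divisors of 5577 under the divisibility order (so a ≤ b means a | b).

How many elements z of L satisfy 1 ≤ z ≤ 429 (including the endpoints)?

8

The interval [1, 429] = {1, 11, 13, 143, 3, 33, 39, 429}, which has 8 elements.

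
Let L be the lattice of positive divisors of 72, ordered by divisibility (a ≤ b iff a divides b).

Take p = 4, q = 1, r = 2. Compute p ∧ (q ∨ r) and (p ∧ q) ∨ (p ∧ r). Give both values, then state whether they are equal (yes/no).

2; 2; yes

q ∨ r = 2, so p ∧ (q ∨ r) = 4 ∧ 2 = 2.
p ∧ q = 1 and p ∧ r = 2, so (p ∧ q) ∨ (p ∧ r) = 1 ∨ 2 = 2.
Equal: yes.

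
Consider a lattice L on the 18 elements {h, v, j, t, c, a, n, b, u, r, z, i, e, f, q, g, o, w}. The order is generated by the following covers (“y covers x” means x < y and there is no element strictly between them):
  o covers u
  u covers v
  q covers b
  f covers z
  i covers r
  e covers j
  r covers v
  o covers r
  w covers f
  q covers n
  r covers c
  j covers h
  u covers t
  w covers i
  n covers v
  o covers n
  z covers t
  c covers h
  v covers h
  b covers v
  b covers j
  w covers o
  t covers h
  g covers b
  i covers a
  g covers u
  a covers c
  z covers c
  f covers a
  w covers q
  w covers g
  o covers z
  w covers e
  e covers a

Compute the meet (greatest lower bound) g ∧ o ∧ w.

u

Common lower bounds of {g, o, w}: h, t, u, v.
The greatest among these is u.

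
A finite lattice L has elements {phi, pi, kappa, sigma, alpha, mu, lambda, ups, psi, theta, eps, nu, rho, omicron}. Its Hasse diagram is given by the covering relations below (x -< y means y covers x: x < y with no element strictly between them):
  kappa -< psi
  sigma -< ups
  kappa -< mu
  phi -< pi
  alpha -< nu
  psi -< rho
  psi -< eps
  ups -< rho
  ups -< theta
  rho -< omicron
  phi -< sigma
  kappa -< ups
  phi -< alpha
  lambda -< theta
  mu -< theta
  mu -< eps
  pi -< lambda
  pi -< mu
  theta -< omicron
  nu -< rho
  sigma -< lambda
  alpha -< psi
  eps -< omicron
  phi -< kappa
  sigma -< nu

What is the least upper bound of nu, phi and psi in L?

Common upper bounds of {nu, phi, psi}: omicron, rho.
The least among these is rho.

rho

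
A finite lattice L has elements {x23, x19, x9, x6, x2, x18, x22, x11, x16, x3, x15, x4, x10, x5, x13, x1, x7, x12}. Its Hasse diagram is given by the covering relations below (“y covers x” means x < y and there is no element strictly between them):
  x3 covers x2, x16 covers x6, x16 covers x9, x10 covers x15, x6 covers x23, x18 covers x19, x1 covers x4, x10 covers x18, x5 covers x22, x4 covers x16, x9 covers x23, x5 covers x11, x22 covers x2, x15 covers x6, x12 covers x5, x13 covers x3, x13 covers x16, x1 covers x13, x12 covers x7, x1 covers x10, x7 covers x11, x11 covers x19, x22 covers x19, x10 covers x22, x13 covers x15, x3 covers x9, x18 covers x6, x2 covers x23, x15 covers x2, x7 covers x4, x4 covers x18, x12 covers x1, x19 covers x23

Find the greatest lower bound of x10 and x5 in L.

x22

Common lower bounds of {x10, x5}: x19, x2, x22, x23.
The greatest among these is x22.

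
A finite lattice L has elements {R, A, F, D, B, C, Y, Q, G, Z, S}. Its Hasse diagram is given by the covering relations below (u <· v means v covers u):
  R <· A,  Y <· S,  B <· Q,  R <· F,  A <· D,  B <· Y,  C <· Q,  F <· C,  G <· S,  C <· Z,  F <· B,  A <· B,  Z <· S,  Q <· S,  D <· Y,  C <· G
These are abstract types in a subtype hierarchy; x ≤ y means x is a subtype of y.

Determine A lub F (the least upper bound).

Common upper bounds of {A, F}: B, Q, S, Y.
The least among these is B.

B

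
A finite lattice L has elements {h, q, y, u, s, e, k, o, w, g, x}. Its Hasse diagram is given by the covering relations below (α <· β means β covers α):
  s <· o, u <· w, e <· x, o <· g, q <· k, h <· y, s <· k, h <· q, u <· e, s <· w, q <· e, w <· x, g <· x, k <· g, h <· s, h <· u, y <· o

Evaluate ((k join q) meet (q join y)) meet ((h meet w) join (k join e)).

k

k ∨ q = k
q ∨ y = g
k ∧ g = k
h ∧ w = h
k ∨ e = x
h ∨ x = x
k ∧ x = k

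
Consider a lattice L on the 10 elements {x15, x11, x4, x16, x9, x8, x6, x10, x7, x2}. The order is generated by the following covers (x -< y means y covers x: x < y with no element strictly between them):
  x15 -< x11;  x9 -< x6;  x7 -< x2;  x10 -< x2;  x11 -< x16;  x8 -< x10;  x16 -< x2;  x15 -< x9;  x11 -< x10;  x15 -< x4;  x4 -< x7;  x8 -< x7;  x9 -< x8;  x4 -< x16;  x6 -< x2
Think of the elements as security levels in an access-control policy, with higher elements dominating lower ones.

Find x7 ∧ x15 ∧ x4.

x15

Common lower bounds of {x7, x15, x4}: x15.
The greatest among these is x15.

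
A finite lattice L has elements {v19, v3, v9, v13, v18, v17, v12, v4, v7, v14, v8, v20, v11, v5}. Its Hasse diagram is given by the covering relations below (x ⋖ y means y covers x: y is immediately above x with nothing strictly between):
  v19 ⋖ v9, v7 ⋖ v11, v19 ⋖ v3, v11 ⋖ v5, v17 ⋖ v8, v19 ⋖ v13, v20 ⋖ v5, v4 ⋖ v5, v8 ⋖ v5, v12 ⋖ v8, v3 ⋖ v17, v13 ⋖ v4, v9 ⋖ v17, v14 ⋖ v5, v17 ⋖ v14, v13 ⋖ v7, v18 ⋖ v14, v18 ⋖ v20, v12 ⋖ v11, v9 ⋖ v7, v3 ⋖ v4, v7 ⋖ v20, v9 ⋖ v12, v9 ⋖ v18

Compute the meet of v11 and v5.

Common lower bounds of {v11, v5}: v11, v12, v13, v19, v7, v9.
The greatest among these is v11.

v11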